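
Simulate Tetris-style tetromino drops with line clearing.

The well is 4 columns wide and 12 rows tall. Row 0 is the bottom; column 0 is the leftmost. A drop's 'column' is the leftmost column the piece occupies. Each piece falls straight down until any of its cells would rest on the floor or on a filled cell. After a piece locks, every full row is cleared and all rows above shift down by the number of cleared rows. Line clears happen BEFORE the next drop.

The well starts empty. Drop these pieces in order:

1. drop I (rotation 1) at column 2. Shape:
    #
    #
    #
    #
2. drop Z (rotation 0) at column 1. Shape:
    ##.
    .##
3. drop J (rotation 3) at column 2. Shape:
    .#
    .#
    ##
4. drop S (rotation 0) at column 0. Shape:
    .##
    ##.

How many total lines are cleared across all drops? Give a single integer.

Answer: 1

Derivation:
Drop 1: I rot1 at col 2 lands with bottom-row=0; cleared 0 line(s) (total 0); column heights now [0 0 4 0], max=4
Drop 2: Z rot0 at col 1 lands with bottom-row=4; cleared 0 line(s) (total 0); column heights now [0 6 6 5], max=6
Drop 3: J rot3 at col 2 lands with bottom-row=6; cleared 0 line(s) (total 0); column heights now [0 6 7 9], max=9
Drop 4: S rot0 at col 0 lands with bottom-row=6; cleared 1 line(s) (total 1); column heights now [0 7 7 8], max=8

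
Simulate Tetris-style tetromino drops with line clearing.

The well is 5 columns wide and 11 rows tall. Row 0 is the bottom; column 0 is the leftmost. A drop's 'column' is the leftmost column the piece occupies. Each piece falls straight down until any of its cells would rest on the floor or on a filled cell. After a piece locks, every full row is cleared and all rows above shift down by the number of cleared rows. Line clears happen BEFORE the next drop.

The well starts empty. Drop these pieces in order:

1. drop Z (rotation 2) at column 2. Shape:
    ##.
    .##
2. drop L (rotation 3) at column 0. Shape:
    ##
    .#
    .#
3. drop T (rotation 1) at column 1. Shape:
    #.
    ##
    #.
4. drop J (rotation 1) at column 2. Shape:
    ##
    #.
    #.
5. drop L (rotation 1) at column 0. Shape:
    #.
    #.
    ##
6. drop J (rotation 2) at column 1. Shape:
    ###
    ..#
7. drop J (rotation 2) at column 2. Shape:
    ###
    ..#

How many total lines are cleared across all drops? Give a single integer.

Drop 1: Z rot2 at col 2 lands with bottom-row=0; cleared 0 line(s) (total 0); column heights now [0 0 2 2 1], max=2
Drop 2: L rot3 at col 0 lands with bottom-row=0; cleared 0 line(s) (total 0); column heights now [3 3 2 2 1], max=3
Drop 3: T rot1 at col 1 lands with bottom-row=3; cleared 0 line(s) (total 0); column heights now [3 6 5 2 1], max=6
Drop 4: J rot1 at col 2 lands with bottom-row=5; cleared 0 line(s) (total 0); column heights now [3 6 8 8 1], max=8
Drop 5: L rot1 at col 0 lands with bottom-row=6; cleared 0 line(s) (total 0); column heights now [9 7 8 8 1], max=9
Drop 6: J rot2 at col 1 lands with bottom-row=8; cleared 0 line(s) (total 0); column heights now [9 10 10 10 1], max=10
Drop 7: J rot2 at col 2 lands with bottom-row=9; cleared 0 line(s) (total 0); column heights now [9 10 11 11 11], max=11

Answer: 0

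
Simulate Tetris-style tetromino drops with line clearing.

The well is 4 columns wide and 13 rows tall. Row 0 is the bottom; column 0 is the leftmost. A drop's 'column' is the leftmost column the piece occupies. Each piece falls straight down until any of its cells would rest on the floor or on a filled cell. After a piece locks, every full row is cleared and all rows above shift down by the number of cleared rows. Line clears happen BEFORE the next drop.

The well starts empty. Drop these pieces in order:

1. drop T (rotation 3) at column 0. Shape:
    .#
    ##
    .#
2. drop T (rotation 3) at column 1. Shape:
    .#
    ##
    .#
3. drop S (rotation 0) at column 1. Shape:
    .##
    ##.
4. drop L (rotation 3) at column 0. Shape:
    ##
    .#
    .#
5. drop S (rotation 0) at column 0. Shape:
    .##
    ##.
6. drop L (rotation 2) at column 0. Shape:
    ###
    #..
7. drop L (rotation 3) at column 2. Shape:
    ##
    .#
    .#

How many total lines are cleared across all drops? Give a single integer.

Answer: 2

Derivation:
Drop 1: T rot3 at col 0 lands with bottom-row=0; cleared 0 line(s) (total 0); column heights now [2 3 0 0], max=3
Drop 2: T rot3 at col 1 lands with bottom-row=2; cleared 0 line(s) (total 0); column heights now [2 4 5 0], max=5
Drop 3: S rot0 at col 1 lands with bottom-row=5; cleared 0 line(s) (total 0); column heights now [2 6 7 7], max=7
Drop 4: L rot3 at col 0 lands with bottom-row=6; cleared 0 line(s) (total 0); column heights now [9 9 7 7], max=9
Drop 5: S rot0 at col 0 lands with bottom-row=9; cleared 0 line(s) (total 0); column heights now [10 11 11 7], max=11
Drop 6: L rot2 at col 0 lands with bottom-row=10; cleared 0 line(s) (total 0); column heights now [12 12 12 7], max=12
Drop 7: L rot3 at col 2 lands with bottom-row=10; cleared 2 line(s) (total 2); column heights now [10 10 11 11], max=11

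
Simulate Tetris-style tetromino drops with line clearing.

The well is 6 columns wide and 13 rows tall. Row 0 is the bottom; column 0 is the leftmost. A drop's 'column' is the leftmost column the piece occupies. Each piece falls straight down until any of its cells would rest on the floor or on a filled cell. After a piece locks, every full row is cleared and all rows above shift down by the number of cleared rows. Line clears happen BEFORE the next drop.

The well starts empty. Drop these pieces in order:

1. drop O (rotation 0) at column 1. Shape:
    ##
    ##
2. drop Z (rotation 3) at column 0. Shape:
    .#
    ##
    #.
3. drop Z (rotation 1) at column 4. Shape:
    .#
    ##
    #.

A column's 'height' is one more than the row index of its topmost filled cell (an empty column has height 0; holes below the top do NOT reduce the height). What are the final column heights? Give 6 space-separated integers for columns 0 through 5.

Drop 1: O rot0 at col 1 lands with bottom-row=0; cleared 0 line(s) (total 0); column heights now [0 2 2 0 0 0], max=2
Drop 2: Z rot3 at col 0 lands with bottom-row=1; cleared 0 line(s) (total 0); column heights now [3 4 2 0 0 0], max=4
Drop 3: Z rot1 at col 4 lands with bottom-row=0; cleared 0 line(s) (total 0); column heights now [3 4 2 0 2 3], max=4

Answer: 3 4 2 0 2 3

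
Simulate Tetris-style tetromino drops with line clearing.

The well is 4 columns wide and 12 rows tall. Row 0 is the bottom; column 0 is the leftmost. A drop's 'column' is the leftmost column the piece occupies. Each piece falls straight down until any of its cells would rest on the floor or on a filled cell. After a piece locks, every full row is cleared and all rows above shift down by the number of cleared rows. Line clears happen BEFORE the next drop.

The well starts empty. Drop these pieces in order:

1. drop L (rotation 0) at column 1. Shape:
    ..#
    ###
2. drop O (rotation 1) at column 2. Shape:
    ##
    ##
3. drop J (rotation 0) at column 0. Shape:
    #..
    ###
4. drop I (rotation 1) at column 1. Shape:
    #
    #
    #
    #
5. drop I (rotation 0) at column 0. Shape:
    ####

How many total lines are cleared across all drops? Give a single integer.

Answer: 1

Derivation:
Drop 1: L rot0 at col 1 lands with bottom-row=0; cleared 0 line(s) (total 0); column heights now [0 1 1 2], max=2
Drop 2: O rot1 at col 2 lands with bottom-row=2; cleared 0 line(s) (total 0); column heights now [0 1 4 4], max=4
Drop 3: J rot0 at col 0 lands with bottom-row=4; cleared 0 line(s) (total 0); column heights now [6 5 5 4], max=6
Drop 4: I rot1 at col 1 lands with bottom-row=5; cleared 0 line(s) (total 0); column heights now [6 9 5 4], max=9
Drop 5: I rot0 at col 0 lands with bottom-row=9; cleared 1 line(s) (total 1); column heights now [6 9 5 4], max=9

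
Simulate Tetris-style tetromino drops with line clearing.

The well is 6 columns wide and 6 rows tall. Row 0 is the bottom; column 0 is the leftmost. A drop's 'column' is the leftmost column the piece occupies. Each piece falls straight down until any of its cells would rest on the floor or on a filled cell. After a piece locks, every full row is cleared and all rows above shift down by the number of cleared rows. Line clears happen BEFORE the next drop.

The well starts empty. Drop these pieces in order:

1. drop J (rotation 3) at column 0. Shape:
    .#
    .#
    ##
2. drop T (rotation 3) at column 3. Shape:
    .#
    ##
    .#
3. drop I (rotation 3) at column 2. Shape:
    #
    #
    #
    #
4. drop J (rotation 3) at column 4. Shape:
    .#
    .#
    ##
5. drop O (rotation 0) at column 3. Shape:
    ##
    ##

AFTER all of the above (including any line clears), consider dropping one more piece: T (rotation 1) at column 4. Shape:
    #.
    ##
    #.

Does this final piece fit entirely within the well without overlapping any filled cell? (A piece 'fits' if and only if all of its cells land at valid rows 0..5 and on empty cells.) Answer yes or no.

Answer: no

Derivation:
Drop 1: J rot3 at col 0 lands with bottom-row=0; cleared 0 line(s) (total 0); column heights now [1 3 0 0 0 0], max=3
Drop 2: T rot3 at col 3 lands with bottom-row=0; cleared 0 line(s) (total 0); column heights now [1 3 0 2 3 0], max=3
Drop 3: I rot3 at col 2 lands with bottom-row=0; cleared 0 line(s) (total 0); column heights now [1 3 4 2 3 0], max=4
Drop 4: J rot3 at col 4 lands with bottom-row=3; cleared 0 line(s) (total 0); column heights now [1 3 4 2 4 6], max=6
Drop 5: O rot0 at col 3 lands with bottom-row=4; cleared 0 line(s) (total 0); column heights now [1 3 4 6 6 6], max=6
Test piece T rot1 at col 4 (width 2): heights before test = [1 3 4 6 6 6]; fits = False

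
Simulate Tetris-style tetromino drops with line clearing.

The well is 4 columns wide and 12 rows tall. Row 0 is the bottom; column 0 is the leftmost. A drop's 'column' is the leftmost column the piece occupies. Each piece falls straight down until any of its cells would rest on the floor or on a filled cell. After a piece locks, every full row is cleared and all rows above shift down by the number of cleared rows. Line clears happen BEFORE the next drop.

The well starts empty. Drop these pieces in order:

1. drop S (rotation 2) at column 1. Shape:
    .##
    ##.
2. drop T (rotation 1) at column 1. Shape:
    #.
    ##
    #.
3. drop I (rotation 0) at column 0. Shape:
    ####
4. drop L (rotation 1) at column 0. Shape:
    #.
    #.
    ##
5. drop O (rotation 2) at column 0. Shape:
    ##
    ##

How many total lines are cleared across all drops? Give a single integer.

Answer: 1

Derivation:
Drop 1: S rot2 at col 1 lands with bottom-row=0; cleared 0 line(s) (total 0); column heights now [0 1 2 2], max=2
Drop 2: T rot1 at col 1 lands with bottom-row=1; cleared 0 line(s) (total 0); column heights now [0 4 3 2], max=4
Drop 3: I rot0 at col 0 lands with bottom-row=4; cleared 1 line(s) (total 1); column heights now [0 4 3 2], max=4
Drop 4: L rot1 at col 0 lands with bottom-row=4; cleared 0 line(s) (total 1); column heights now [7 5 3 2], max=7
Drop 5: O rot2 at col 0 lands with bottom-row=7; cleared 0 line(s) (total 1); column heights now [9 9 3 2], max=9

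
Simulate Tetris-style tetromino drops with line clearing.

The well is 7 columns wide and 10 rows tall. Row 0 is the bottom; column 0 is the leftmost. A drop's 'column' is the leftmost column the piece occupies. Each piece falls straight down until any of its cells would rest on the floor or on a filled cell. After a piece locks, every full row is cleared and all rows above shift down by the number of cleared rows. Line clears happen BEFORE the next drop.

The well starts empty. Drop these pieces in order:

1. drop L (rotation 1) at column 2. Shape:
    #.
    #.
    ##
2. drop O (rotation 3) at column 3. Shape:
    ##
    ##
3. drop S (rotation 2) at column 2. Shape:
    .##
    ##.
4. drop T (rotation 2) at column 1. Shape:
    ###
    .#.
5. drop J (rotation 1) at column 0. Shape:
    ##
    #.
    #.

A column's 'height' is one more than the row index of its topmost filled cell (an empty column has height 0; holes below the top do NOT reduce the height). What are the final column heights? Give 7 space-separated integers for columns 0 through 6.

Answer: 7 7 6 6 5 0 0

Derivation:
Drop 1: L rot1 at col 2 lands with bottom-row=0; cleared 0 line(s) (total 0); column heights now [0 0 3 1 0 0 0], max=3
Drop 2: O rot3 at col 3 lands with bottom-row=1; cleared 0 line(s) (total 0); column heights now [0 0 3 3 3 0 0], max=3
Drop 3: S rot2 at col 2 lands with bottom-row=3; cleared 0 line(s) (total 0); column heights now [0 0 4 5 5 0 0], max=5
Drop 4: T rot2 at col 1 lands with bottom-row=4; cleared 0 line(s) (total 0); column heights now [0 6 6 6 5 0 0], max=6
Drop 5: J rot1 at col 0 lands with bottom-row=4; cleared 0 line(s) (total 0); column heights now [7 7 6 6 5 0 0], max=7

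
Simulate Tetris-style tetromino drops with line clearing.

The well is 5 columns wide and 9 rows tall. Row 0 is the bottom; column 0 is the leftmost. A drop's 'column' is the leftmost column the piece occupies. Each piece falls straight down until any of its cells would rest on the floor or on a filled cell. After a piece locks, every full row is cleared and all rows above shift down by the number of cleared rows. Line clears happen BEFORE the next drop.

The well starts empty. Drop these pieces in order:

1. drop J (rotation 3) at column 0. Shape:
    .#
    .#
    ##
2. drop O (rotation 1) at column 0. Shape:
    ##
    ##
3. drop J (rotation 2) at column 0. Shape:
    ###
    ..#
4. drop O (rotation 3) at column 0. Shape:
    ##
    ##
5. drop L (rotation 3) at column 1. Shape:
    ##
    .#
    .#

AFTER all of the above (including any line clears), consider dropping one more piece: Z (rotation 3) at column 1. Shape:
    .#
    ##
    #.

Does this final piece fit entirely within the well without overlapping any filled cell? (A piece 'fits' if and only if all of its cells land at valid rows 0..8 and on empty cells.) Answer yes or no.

Drop 1: J rot3 at col 0 lands with bottom-row=0; cleared 0 line(s) (total 0); column heights now [1 3 0 0 0], max=3
Drop 2: O rot1 at col 0 lands with bottom-row=3; cleared 0 line(s) (total 0); column heights now [5 5 0 0 0], max=5
Drop 3: J rot2 at col 0 lands with bottom-row=4; cleared 0 line(s) (total 0); column heights now [6 6 6 0 0], max=6
Drop 4: O rot3 at col 0 lands with bottom-row=6; cleared 0 line(s) (total 0); column heights now [8 8 6 0 0], max=8
Drop 5: L rot3 at col 1 lands with bottom-row=6; cleared 0 line(s) (total 0); column heights now [8 9 9 0 0], max=9
Test piece Z rot3 at col 1 (width 2): heights before test = [8 9 9 0 0]; fits = False

Answer: no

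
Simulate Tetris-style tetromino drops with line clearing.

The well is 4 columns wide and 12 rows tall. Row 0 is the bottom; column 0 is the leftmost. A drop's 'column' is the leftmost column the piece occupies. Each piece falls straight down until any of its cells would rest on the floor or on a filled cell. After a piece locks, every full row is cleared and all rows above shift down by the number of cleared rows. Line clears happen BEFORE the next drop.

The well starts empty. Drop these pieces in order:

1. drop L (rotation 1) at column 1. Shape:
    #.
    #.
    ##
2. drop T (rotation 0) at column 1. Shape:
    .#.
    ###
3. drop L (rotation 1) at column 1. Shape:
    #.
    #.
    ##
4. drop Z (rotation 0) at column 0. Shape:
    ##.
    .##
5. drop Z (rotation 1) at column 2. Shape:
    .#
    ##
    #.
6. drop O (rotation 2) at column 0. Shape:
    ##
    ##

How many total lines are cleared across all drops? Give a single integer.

Answer: 1

Derivation:
Drop 1: L rot1 at col 1 lands with bottom-row=0; cleared 0 line(s) (total 0); column heights now [0 3 1 0], max=3
Drop 2: T rot0 at col 1 lands with bottom-row=3; cleared 0 line(s) (total 0); column heights now [0 4 5 4], max=5
Drop 3: L rot1 at col 1 lands with bottom-row=5; cleared 0 line(s) (total 0); column heights now [0 8 6 4], max=8
Drop 4: Z rot0 at col 0 lands with bottom-row=8; cleared 0 line(s) (total 0); column heights now [10 10 9 4], max=10
Drop 5: Z rot1 at col 2 lands with bottom-row=9; cleared 0 line(s) (total 0); column heights now [10 10 11 12], max=12
Drop 6: O rot2 at col 0 lands with bottom-row=10; cleared 1 line(s) (total 1); column heights now [11 11 10 11], max=11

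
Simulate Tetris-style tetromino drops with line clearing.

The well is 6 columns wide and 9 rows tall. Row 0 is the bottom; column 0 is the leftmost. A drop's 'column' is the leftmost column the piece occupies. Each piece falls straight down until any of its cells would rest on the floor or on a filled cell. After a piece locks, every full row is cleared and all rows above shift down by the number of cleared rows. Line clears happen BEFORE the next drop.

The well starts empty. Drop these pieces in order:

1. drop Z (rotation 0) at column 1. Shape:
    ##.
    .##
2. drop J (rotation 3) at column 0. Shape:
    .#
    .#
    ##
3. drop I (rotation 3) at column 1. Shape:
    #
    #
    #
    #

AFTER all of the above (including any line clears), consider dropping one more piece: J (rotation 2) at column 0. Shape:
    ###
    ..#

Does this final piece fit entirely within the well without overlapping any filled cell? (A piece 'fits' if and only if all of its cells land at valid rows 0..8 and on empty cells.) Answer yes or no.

Drop 1: Z rot0 at col 1 lands with bottom-row=0; cleared 0 line(s) (total 0); column heights now [0 2 2 1 0 0], max=2
Drop 2: J rot3 at col 0 lands with bottom-row=2; cleared 0 line(s) (total 0); column heights now [3 5 2 1 0 0], max=5
Drop 3: I rot3 at col 1 lands with bottom-row=5; cleared 0 line(s) (total 0); column heights now [3 9 2 1 0 0], max=9
Test piece J rot2 at col 0 (width 3): heights before test = [3 9 2 1 0 0]; fits = False

Answer: no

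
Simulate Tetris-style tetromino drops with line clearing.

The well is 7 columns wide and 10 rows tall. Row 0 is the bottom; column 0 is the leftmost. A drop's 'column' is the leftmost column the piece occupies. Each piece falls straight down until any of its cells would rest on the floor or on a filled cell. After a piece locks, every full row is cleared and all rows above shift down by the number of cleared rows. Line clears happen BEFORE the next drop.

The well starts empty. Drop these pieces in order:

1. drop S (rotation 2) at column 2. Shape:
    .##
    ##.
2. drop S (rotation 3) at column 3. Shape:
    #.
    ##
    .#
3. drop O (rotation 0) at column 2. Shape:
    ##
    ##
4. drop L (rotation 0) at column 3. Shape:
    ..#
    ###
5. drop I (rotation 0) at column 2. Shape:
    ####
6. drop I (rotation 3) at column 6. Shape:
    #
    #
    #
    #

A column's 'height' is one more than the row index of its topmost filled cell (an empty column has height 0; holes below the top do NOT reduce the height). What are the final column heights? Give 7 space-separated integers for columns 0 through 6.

Answer: 0 0 10 10 10 10 4

Derivation:
Drop 1: S rot2 at col 2 lands with bottom-row=0; cleared 0 line(s) (total 0); column heights now [0 0 1 2 2 0 0], max=2
Drop 2: S rot3 at col 3 lands with bottom-row=2; cleared 0 line(s) (total 0); column heights now [0 0 1 5 4 0 0], max=5
Drop 3: O rot0 at col 2 lands with bottom-row=5; cleared 0 line(s) (total 0); column heights now [0 0 7 7 4 0 0], max=7
Drop 4: L rot0 at col 3 lands with bottom-row=7; cleared 0 line(s) (total 0); column heights now [0 0 7 8 8 9 0], max=9
Drop 5: I rot0 at col 2 lands with bottom-row=9; cleared 0 line(s) (total 0); column heights now [0 0 10 10 10 10 0], max=10
Drop 6: I rot3 at col 6 lands with bottom-row=0; cleared 0 line(s) (total 0); column heights now [0 0 10 10 10 10 4], max=10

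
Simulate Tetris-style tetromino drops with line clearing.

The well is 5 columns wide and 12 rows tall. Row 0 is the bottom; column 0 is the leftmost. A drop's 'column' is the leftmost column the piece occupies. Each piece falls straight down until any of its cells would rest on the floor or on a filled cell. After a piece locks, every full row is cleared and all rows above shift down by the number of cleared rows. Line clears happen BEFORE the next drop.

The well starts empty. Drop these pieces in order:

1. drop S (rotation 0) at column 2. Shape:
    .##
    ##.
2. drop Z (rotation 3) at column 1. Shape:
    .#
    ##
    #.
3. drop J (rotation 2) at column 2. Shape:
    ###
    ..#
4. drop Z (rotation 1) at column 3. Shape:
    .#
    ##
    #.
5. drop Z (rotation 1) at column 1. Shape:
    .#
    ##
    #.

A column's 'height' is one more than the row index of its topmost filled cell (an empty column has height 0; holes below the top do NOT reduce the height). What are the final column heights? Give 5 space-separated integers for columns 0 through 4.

Drop 1: S rot0 at col 2 lands with bottom-row=0; cleared 0 line(s) (total 0); column heights now [0 0 1 2 2], max=2
Drop 2: Z rot3 at col 1 lands with bottom-row=0; cleared 0 line(s) (total 0); column heights now [0 2 3 2 2], max=3
Drop 3: J rot2 at col 2 lands with bottom-row=2; cleared 0 line(s) (total 0); column heights now [0 2 4 4 4], max=4
Drop 4: Z rot1 at col 3 lands with bottom-row=4; cleared 0 line(s) (total 0); column heights now [0 2 4 6 7], max=7
Drop 5: Z rot1 at col 1 lands with bottom-row=3; cleared 0 line(s) (total 0); column heights now [0 5 6 6 7], max=7

Answer: 0 5 6 6 7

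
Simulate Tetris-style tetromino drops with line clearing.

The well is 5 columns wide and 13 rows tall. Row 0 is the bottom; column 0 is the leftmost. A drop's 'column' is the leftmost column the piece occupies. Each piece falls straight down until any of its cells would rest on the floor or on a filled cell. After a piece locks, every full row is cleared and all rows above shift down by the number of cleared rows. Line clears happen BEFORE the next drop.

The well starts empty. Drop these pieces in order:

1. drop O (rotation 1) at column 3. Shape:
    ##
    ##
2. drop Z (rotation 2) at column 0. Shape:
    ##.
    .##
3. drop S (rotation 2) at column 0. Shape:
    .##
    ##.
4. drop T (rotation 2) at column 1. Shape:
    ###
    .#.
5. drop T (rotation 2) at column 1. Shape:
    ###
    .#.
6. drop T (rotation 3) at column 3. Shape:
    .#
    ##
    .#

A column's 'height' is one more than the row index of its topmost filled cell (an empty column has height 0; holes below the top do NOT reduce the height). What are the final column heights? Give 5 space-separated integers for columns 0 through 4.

Answer: 3 8 8 9 10

Derivation:
Drop 1: O rot1 at col 3 lands with bottom-row=0; cleared 0 line(s) (total 0); column heights now [0 0 0 2 2], max=2
Drop 2: Z rot2 at col 0 lands with bottom-row=0; cleared 0 line(s) (total 0); column heights now [2 2 1 2 2], max=2
Drop 3: S rot2 at col 0 lands with bottom-row=2; cleared 0 line(s) (total 0); column heights now [3 4 4 2 2], max=4
Drop 4: T rot2 at col 1 lands with bottom-row=4; cleared 0 line(s) (total 0); column heights now [3 6 6 6 2], max=6
Drop 5: T rot2 at col 1 lands with bottom-row=6; cleared 0 line(s) (total 0); column heights now [3 8 8 8 2], max=8
Drop 6: T rot3 at col 3 lands with bottom-row=7; cleared 0 line(s) (total 0); column heights now [3 8 8 9 10], max=10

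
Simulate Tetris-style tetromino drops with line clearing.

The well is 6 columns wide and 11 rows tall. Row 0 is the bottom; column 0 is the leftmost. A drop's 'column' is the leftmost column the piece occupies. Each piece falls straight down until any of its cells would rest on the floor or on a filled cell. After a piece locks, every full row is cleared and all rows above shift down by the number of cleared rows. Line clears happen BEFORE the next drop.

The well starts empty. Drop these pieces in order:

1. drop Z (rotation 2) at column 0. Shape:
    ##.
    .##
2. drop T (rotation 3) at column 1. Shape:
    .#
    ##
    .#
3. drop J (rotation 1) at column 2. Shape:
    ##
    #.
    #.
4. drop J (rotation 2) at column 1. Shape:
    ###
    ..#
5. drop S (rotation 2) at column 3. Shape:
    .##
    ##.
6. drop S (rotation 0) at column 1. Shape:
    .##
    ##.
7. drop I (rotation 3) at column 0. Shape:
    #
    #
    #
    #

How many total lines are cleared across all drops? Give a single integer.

Answer: 0

Derivation:
Drop 1: Z rot2 at col 0 lands with bottom-row=0; cleared 0 line(s) (total 0); column heights now [2 2 1 0 0 0], max=2
Drop 2: T rot3 at col 1 lands with bottom-row=1; cleared 0 line(s) (total 0); column heights now [2 3 4 0 0 0], max=4
Drop 3: J rot1 at col 2 lands with bottom-row=4; cleared 0 line(s) (total 0); column heights now [2 3 7 7 0 0], max=7
Drop 4: J rot2 at col 1 lands with bottom-row=7; cleared 0 line(s) (total 0); column heights now [2 9 9 9 0 0], max=9
Drop 5: S rot2 at col 3 lands with bottom-row=9; cleared 0 line(s) (total 0); column heights now [2 9 9 10 11 11], max=11
Drop 6: S rot0 at col 1 lands with bottom-row=9; cleared 0 line(s) (total 0); column heights now [2 10 11 11 11 11], max=11
Drop 7: I rot3 at col 0 lands with bottom-row=2; cleared 0 line(s) (total 0); column heights now [6 10 11 11 11 11], max=11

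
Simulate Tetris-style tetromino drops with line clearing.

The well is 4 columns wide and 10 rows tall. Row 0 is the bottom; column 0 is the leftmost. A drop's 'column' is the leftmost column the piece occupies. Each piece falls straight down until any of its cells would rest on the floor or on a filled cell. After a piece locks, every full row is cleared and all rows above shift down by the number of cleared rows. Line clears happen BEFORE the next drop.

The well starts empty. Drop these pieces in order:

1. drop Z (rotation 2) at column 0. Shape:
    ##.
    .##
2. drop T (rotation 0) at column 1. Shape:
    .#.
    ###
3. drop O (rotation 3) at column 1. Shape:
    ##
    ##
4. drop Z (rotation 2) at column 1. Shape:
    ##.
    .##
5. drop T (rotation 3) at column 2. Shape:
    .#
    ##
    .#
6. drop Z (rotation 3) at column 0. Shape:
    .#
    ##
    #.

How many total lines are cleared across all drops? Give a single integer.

Answer: 2

Derivation:
Drop 1: Z rot2 at col 0 lands with bottom-row=0; cleared 0 line(s) (total 0); column heights now [2 2 1 0], max=2
Drop 2: T rot0 at col 1 lands with bottom-row=2; cleared 0 line(s) (total 0); column heights now [2 3 4 3], max=4
Drop 3: O rot3 at col 1 lands with bottom-row=4; cleared 0 line(s) (total 0); column heights now [2 6 6 3], max=6
Drop 4: Z rot2 at col 1 lands with bottom-row=6; cleared 0 line(s) (total 0); column heights now [2 8 8 7], max=8
Drop 5: T rot3 at col 2 lands with bottom-row=7; cleared 0 line(s) (total 0); column heights now [2 8 9 10], max=10
Drop 6: Z rot3 at col 0 lands with bottom-row=7; cleared 2 line(s) (total 2); column heights now [2 8 7 8], max=8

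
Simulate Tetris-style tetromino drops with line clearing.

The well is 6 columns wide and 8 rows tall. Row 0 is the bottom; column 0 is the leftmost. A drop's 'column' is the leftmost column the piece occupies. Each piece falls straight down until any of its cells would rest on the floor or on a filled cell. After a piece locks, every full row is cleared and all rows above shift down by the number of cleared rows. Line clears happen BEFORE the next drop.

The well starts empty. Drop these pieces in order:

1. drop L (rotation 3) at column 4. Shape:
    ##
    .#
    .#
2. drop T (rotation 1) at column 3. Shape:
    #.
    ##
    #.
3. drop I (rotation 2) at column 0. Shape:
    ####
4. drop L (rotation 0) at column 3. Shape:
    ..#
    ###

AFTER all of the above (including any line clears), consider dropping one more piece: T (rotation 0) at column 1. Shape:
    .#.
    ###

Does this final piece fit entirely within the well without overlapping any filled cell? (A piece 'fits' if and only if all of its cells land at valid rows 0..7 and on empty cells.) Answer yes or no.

Drop 1: L rot3 at col 4 lands with bottom-row=0; cleared 0 line(s) (total 0); column heights now [0 0 0 0 3 3], max=3
Drop 2: T rot1 at col 3 lands with bottom-row=2; cleared 0 line(s) (total 0); column heights now [0 0 0 5 4 3], max=5
Drop 3: I rot2 at col 0 lands with bottom-row=5; cleared 0 line(s) (total 0); column heights now [6 6 6 6 4 3], max=6
Drop 4: L rot0 at col 3 lands with bottom-row=6; cleared 0 line(s) (total 0); column heights now [6 6 6 7 7 8], max=8
Test piece T rot0 at col 1 (width 3): heights before test = [6 6 6 7 7 8]; fits = False

Answer: no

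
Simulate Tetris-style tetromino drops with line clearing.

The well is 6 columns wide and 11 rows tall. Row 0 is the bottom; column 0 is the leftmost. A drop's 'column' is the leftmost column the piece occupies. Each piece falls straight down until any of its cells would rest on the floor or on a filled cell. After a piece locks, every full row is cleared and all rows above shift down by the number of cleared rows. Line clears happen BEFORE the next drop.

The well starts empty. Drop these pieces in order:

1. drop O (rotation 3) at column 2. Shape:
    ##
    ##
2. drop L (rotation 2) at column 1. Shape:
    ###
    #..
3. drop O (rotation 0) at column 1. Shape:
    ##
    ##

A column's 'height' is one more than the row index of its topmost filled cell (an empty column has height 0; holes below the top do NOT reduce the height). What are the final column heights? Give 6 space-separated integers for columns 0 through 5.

Answer: 0 5 5 3 0 0

Derivation:
Drop 1: O rot3 at col 2 lands with bottom-row=0; cleared 0 line(s) (total 0); column heights now [0 0 2 2 0 0], max=2
Drop 2: L rot2 at col 1 lands with bottom-row=1; cleared 0 line(s) (total 0); column heights now [0 3 3 3 0 0], max=3
Drop 3: O rot0 at col 1 lands with bottom-row=3; cleared 0 line(s) (total 0); column heights now [0 5 5 3 0 0], max=5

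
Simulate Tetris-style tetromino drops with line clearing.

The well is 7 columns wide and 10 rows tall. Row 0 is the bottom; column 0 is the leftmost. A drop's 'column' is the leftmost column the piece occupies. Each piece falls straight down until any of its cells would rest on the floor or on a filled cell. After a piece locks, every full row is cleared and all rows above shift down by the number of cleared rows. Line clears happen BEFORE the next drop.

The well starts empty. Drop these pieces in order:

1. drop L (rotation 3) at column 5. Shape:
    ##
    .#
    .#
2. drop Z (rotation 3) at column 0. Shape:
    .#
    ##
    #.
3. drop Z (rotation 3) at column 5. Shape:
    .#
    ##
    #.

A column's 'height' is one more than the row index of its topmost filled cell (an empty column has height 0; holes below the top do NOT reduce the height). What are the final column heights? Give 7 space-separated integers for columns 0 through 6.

Drop 1: L rot3 at col 5 lands with bottom-row=0; cleared 0 line(s) (total 0); column heights now [0 0 0 0 0 3 3], max=3
Drop 2: Z rot3 at col 0 lands with bottom-row=0; cleared 0 line(s) (total 0); column heights now [2 3 0 0 0 3 3], max=3
Drop 3: Z rot3 at col 5 lands with bottom-row=3; cleared 0 line(s) (total 0); column heights now [2 3 0 0 0 5 6], max=6

Answer: 2 3 0 0 0 5 6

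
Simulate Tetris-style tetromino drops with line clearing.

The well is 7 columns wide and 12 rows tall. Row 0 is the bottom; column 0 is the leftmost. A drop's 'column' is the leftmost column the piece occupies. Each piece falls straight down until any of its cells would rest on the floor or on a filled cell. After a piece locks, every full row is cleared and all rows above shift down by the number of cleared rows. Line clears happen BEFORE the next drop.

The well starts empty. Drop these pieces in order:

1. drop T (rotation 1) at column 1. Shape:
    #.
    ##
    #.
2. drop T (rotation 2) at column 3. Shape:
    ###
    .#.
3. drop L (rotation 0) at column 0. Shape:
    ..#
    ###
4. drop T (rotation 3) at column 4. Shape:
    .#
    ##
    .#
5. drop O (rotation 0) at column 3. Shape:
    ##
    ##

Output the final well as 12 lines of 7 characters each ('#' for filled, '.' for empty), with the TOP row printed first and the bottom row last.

Answer: .......
.......
.......
.......
.......
.......
...##..
..####.
###.##.
.#...#.
.#####.
.#..#..

Derivation:
Drop 1: T rot1 at col 1 lands with bottom-row=0; cleared 0 line(s) (total 0); column heights now [0 3 2 0 0 0 0], max=3
Drop 2: T rot2 at col 3 lands with bottom-row=0; cleared 0 line(s) (total 0); column heights now [0 3 2 2 2 2 0], max=3
Drop 3: L rot0 at col 0 lands with bottom-row=3; cleared 0 line(s) (total 0); column heights now [4 4 5 2 2 2 0], max=5
Drop 4: T rot3 at col 4 lands with bottom-row=2; cleared 0 line(s) (total 0); column heights now [4 4 5 2 4 5 0], max=5
Drop 5: O rot0 at col 3 lands with bottom-row=4; cleared 0 line(s) (total 0); column heights now [4 4 5 6 6 5 0], max=6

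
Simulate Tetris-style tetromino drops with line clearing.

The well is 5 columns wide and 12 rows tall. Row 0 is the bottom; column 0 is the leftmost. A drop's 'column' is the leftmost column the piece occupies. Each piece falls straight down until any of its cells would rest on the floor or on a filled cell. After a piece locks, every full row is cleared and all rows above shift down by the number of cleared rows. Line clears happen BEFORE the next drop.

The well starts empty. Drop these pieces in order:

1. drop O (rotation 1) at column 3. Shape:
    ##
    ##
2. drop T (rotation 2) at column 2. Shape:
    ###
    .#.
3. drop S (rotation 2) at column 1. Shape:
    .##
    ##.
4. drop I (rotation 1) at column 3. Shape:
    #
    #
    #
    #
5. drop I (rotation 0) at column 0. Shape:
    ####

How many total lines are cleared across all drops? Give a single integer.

Answer: 0

Derivation:
Drop 1: O rot1 at col 3 lands with bottom-row=0; cleared 0 line(s) (total 0); column heights now [0 0 0 2 2], max=2
Drop 2: T rot2 at col 2 lands with bottom-row=2; cleared 0 line(s) (total 0); column heights now [0 0 4 4 4], max=4
Drop 3: S rot2 at col 1 lands with bottom-row=4; cleared 0 line(s) (total 0); column heights now [0 5 6 6 4], max=6
Drop 4: I rot1 at col 3 lands with bottom-row=6; cleared 0 line(s) (total 0); column heights now [0 5 6 10 4], max=10
Drop 5: I rot0 at col 0 lands with bottom-row=10; cleared 0 line(s) (total 0); column heights now [11 11 11 11 4], max=11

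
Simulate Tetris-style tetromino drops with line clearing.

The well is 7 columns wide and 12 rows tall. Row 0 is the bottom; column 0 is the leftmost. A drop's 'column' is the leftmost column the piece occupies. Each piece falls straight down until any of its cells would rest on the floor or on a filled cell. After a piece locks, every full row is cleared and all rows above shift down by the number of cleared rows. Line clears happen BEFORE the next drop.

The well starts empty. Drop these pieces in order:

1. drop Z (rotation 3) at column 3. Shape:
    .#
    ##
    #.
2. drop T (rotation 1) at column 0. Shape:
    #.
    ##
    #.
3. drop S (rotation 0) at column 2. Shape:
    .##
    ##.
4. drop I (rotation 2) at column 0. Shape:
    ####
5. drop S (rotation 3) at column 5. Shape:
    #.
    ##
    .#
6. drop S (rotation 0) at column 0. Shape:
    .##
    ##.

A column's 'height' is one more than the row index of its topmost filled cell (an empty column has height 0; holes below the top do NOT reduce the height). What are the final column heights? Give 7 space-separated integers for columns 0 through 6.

Drop 1: Z rot3 at col 3 lands with bottom-row=0; cleared 0 line(s) (total 0); column heights now [0 0 0 2 3 0 0], max=3
Drop 2: T rot1 at col 0 lands with bottom-row=0; cleared 0 line(s) (total 0); column heights now [3 2 0 2 3 0 0], max=3
Drop 3: S rot0 at col 2 lands with bottom-row=2; cleared 0 line(s) (total 0); column heights now [3 2 3 4 4 0 0], max=4
Drop 4: I rot2 at col 0 lands with bottom-row=4; cleared 0 line(s) (total 0); column heights now [5 5 5 5 4 0 0], max=5
Drop 5: S rot3 at col 5 lands with bottom-row=0; cleared 0 line(s) (total 0); column heights now [5 5 5 5 4 3 2], max=5
Drop 6: S rot0 at col 0 lands with bottom-row=5; cleared 0 line(s) (total 0); column heights now [6 7 7 5 4 3 2], max=7

Answer: 6 7 7 5 4 3 2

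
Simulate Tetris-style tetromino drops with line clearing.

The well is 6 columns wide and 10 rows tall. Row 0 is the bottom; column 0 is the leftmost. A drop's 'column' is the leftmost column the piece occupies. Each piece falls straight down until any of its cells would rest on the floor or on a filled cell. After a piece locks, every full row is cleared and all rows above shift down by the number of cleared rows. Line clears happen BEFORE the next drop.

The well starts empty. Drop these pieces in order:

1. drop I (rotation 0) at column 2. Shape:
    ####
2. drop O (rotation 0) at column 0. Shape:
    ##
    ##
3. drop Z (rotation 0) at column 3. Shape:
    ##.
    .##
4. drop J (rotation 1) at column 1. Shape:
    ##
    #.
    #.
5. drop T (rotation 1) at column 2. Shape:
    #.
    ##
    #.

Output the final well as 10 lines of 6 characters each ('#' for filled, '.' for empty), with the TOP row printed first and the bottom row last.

Answer: ......
......
......
..#...
..##..
..#...
.##...
.#....
.#.##.
##..##

Derivation:
Drop 1: I rot0 at col 2 lands with bottom-row=0; cleared 0 line(s) (total 0); column heights now [0 0 1 1 1 1], max=1
Drop 2: O rot0 at col 0 lands with bottom-row=0; cleared 1 line(s) (total 1); column heights now [1 1 0 0 0 0], max=1
Drop 3: Z rot0 at col 3 lands with bottom-row=0; cleared 0 line(s) (total 1); column heights now [1 1 0 2 2 1], max=2
Drop 4: J rot1 at col 1 lands with bottom-row=1; cleared 0 line(s) (total 1); column heights now [1 4 4 2 2 1], max=4
Drop 5: T rot1 at col 2 lands with bottom-row=4; cleared 0 line(s) (total 1); column heights now [1 4 7 6 2 1], max=7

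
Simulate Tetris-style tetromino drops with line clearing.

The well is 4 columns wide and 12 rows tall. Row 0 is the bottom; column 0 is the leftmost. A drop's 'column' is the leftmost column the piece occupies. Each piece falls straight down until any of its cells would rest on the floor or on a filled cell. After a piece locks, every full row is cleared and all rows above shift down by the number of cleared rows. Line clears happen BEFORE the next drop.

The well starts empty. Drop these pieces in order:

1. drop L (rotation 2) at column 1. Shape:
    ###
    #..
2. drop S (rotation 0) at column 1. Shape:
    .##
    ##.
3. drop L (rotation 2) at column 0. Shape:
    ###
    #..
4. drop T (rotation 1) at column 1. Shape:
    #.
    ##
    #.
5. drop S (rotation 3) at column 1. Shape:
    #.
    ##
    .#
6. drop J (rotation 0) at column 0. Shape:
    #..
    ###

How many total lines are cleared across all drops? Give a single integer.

Drop 1: L rot2 at col 1 lands with bottom-row=0; cleared 0 line(s) (total 0); column heights now [0 2 2 2], max=2
Drop 2: S rot0 at col 1 lands with bottom-row=2; cleared 0 line(s) (total 0); column heights now [0 3 4 4], max=4
Drop 3: L rot2 at col 0 lands with bottom-row=3; cleared 0 line(s) (total 0); column heights now [5 5 5 4], max=5
Drop 4: T rot1 at col 1 lands with bottom-row=5; cleared 0 line(s) (total 0); column heights now [5 8 7 4], max=8
Drop 5: S rot3 at col 1 lands with bottom-row=7; cleared 0 line(s) (total 0); column heights now [5 10 9 4], max=10
Drop 6: J rot0 at col 0 lands with bottom-row=10; cleared 0 line(s) (total 0); column heights now [12 11 11 4], max=12

Answer: 0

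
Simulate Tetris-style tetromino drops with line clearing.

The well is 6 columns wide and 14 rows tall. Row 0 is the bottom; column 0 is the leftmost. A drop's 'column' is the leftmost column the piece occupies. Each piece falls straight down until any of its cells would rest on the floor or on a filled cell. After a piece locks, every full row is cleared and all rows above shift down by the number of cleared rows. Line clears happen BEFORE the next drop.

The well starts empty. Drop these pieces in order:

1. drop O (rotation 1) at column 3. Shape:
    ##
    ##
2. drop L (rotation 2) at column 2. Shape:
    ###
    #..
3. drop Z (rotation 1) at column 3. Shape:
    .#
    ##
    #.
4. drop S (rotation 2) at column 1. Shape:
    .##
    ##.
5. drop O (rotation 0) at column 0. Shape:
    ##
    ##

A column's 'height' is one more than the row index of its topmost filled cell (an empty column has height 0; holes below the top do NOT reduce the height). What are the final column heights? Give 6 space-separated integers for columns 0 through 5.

Drop 1: O rot1 at col 3 lands with bottom-row=0; cleared 0 line(s) (total 0); column heights now [0 0 0 2 2 0], max=2
Drop 2: L rot2 at col 2 lands with bottom-row=1; cleared 0 line(s) (total 0); column heights now [0 0 3 3 3 0], max=3
Drop 3: Z rot1 at col 3 lands with bottom-row=3; cleared 0 line(s) (total 0); column heights now [0 0 3 5 6 0], max=6
Drop 4: S rot2 at col 1 lands with bottom-row=4; cleared 0 line(s) (total 0); column heights now [0 5 6 6 6 0], max=6
Drop 5: O rot0 at col 0 lands with bottom-row=5; cleared 0 line(s) (total 0); column heights now [7 7 6 6 6 0], max=7

Answer: 7 7 6 6 6 0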